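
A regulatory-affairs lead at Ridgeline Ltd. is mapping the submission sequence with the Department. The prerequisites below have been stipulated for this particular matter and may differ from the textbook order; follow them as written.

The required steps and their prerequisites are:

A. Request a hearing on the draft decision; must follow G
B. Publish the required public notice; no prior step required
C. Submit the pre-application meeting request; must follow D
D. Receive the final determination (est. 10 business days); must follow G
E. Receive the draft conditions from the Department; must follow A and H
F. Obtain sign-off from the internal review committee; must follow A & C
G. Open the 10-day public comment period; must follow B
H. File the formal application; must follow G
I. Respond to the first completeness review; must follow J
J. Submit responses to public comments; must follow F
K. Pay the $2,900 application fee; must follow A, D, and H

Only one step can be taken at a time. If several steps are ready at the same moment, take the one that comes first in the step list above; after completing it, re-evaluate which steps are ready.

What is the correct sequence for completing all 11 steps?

Only B has no prerequisites, so it is first.
G is the only step now ready → G.
Ready: A, D and H. A is listed earlier → A.
Ready: D and H. D is listed earlier → D.
Now C and H have their prerequisites met. C is listed earlier, so C next.
F now also ready, so the ready set is {F, H}; F is listed earlier → F.
Now H and J have their prerequisites met. H is listed earlier, so H next.
Ready: E, J and K. E is listed earlier → E.
Now J and K have their prerequisites met. J is listed earlier, so J next.
Ready: I and K. I is listed earlier → I.
K needed A, D and H, now all done → K.

B → G → A → D → C → F → H → E → J → I → K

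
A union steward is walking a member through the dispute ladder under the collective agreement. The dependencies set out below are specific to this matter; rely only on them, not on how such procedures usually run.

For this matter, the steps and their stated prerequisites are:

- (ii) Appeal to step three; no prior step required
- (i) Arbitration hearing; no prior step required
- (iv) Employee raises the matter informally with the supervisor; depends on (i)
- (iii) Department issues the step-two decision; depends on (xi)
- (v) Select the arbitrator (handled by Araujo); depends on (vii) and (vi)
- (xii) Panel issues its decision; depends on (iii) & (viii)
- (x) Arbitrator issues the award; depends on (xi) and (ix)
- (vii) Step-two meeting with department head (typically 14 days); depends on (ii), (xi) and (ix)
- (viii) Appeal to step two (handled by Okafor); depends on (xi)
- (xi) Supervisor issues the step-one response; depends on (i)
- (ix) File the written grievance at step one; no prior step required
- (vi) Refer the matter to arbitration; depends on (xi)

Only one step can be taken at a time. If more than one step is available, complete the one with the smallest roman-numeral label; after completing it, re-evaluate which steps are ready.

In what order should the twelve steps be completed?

(i), (ii), (iv), (ix), (xi), (iii), (vi), (vii), (v), (viii), (x), (xii)

Nothing is required for (i), (ii) and (ix). (i) has the earlier label → (i) first.
(iv) and (xi) now also ready, so the ready set is {(ii), (iv), (ix), (xi)}; (ii) has the earlier label → (ii).
(iv), (ix) and (xi) are all available; (iv) has the earlier label → (iv).
(ix) and (xi) are both available; (ix) has the earlier label → (ix).
(xi) needed (i), now all done → (xi).
(iii), (vi), (vii), (viii) and (x) are all available; (iii) has the earlier label → (iii).
Now (vi), (vii), (viii) and (x) have their prerequisites met. (vi) has the earlier label, so (vi) next.
Ready: (vii), (viii) and (x). (vii) has the earlier label → (vii).
Now (v), (viii) and (x) have their prerequisites met. (v) has the earlier label, so (v) next.
Now (viii) and (x) have their prerequisites met. (viii) has the earlier label, so (viii) next.
(xii) now also ready, so the ready set is {(x), (xii)}; (x) has the earlier label → (x).
(xii) needed (iii) and (viii), now all done → (xii).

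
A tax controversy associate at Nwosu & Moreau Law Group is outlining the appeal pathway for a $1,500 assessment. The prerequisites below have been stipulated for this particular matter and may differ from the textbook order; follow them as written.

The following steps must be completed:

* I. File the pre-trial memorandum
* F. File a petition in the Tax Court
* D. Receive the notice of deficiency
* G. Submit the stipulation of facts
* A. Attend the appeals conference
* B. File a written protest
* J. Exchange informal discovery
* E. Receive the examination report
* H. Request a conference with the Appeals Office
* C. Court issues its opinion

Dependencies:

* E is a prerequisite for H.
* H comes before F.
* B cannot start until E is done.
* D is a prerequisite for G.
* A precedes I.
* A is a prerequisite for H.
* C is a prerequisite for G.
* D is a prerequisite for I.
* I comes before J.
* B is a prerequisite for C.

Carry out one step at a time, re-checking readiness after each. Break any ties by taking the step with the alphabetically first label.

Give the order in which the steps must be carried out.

Nothing is required for A, D and E. A has the earlier label → A first.
D and E are both available; D has the earlier label → D.
Now E and I have their prerequisites met. E has the earlier label, so E next.
Now B, H and I have their prerequisites met. B has the earlier label, so B next.
C now also ready, so the ready set is {C, H, I}; C has the earlier label → C.
G, H and I are all available; G has the earlier label → G.
Now H and I have their prerequisites met. H has the earlier label, so H next.
Now F and I have their prerequisites met. F has the earlier label, so F next.
I needed A and D, now all done → I.
That leaves J as the only ready step → J.

A, D, E, B, C, G, H, F, I, J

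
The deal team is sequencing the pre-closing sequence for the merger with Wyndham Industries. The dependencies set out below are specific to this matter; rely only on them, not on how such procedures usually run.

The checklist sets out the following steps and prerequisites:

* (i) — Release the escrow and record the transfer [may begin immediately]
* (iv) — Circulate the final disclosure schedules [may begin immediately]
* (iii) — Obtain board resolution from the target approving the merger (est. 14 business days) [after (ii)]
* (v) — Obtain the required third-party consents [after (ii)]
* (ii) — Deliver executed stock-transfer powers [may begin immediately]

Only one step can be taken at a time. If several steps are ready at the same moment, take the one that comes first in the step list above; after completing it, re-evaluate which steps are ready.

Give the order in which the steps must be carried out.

(i), (iv), (ii), (iii), (v)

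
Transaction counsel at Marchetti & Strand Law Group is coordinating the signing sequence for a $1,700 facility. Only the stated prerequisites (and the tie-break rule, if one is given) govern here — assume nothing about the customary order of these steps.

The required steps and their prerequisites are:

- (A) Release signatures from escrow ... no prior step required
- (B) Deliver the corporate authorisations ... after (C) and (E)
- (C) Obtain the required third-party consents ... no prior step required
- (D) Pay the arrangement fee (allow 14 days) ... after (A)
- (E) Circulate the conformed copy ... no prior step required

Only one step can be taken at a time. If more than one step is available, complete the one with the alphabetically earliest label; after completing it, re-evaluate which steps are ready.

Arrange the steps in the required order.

Nothing is required for (A), (C) and (E). (A) has the earlier label → (A) first.
Ready: (C), (D) and (E). (C) has the earlier label → (C).
Ready: (D) and (E). (D) has the earlier label → (D).
(E) is the only step now ready → (E).
(B) needed (C) and (E), now all done → (B).

(A) (C) (D) (E) (B)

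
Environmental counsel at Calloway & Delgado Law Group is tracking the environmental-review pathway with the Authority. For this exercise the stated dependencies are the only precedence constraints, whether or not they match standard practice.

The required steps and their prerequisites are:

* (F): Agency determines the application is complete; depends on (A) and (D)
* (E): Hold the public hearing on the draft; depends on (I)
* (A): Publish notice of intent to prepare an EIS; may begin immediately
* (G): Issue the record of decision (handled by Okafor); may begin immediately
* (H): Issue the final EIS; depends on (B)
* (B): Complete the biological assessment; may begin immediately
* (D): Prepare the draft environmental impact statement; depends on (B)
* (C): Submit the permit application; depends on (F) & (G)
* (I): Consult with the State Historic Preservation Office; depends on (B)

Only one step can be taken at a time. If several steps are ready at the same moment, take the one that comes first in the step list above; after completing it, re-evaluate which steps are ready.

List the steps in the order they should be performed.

(A), (G), (B), (H), (D), (F), (C), (I), (E)

Nothing is required for (A), (G) and (B). (A) is listed earlier → (A) first.
Ready: (G) and (B). (G) is listed earlier → (G).
(B) is the only step now ready → (B).
(H), (D) and (I) are all available; (H) is listed earlier → (H).
Ready: (D) and (I). (D) is listed earlier → (D).
(F) now also ready, so the ready set is {(F), (I)}; (F) is listed earlier → (F).
(C) now also ready, so the ready set is {(C), (I)}; (C) is listed earlier → (C).
(I) is the only step now ready → (I).
(E) needed (I), now all done → (E).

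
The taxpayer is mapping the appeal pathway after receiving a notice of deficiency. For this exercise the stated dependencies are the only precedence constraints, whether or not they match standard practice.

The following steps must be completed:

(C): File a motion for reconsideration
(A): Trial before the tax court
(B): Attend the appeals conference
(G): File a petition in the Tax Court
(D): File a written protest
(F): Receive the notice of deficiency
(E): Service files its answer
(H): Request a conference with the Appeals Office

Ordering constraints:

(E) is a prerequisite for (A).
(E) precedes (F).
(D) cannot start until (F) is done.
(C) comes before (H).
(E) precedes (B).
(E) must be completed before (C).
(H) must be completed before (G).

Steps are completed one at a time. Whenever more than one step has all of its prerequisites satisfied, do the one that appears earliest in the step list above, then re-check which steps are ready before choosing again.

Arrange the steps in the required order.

(E) has no prerequisites → (E) first.
Now (C), (A), (B) and (F) have their prerequisites met. (C) is listed earlier, so (C) next.
Ready: (A), (B), (F) and (H). (A) is listed earlier → (A).
(B), (F) and (H) are all available; (B) is listed earlier → (B).
Ready: (F) and (H). (F) is listed earlier → (F).
(D) now also ready, so the ready set is {(D), (H)}; (D) is listed earlier → (D).
(H) needed (C), now all done → (H).
(G) needed (H), now all done → (G).

(E) → (C) → (A) → (B) → (F) → (D) → (H) → (G)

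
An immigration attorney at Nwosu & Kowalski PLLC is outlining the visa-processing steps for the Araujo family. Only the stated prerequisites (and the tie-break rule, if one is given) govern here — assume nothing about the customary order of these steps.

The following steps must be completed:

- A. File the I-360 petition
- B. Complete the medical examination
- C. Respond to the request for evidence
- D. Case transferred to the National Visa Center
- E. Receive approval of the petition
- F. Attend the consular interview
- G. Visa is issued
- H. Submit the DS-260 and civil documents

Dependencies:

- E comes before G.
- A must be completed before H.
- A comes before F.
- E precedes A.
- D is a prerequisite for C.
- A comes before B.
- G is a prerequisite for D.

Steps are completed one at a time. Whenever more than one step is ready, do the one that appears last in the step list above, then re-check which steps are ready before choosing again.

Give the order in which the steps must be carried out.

E is the only step with nothing outstanding, so it goes first.
Ready: G and A. G is listed later → G.
D now also ready, so the ready set is {D, A}; D is listed later → D.
C now also ready, so the ready set is {C, A}; C is listed later → C.
A needed E, now all done → A.
H, F and B are all available; H is listed later → H.
F and B are both available; F is listed later → F.
B needed A, now all done → B.

E, G, D, C, A, H, F, B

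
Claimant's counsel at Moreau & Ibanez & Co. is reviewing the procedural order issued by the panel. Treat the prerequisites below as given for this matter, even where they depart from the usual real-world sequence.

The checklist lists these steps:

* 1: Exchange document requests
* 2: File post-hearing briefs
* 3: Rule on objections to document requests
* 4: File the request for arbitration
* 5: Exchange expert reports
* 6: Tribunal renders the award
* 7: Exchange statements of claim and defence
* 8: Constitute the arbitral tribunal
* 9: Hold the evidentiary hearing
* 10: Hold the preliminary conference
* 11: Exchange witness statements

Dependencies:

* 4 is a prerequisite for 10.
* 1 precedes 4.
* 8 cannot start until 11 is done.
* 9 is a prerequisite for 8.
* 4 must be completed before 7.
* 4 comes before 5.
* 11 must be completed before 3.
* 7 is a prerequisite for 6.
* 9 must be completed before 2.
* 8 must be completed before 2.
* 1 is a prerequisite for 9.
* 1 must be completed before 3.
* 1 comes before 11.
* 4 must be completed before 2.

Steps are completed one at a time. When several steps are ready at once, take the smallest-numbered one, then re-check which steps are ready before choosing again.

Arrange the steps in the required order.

1 has no prerequisites → 1 first.
Now 4, 9 and 11 have their prerequisites met. 4 has the earlier label, so 4 next.
5, 7, 9, 10 and 11 are all available; 5 has the earlier label → 5.
Now 7, 9, 10 and 11 have their prerequisites met. 7 has the earlier label, so 7 next.
6, 9, 10 and 11 are all available; 6 has the earlier label → 6.
9, 10 and 11 are all available; 9 has the earlier label → 9.
10 and 11 are both available; 10 has the earlier label → 10.
That leaves 11 as the only ready step → 11.
Now 3 and 8 have their prerequisites met. 3 has the earlier label, so 3 next.
That leaves 8 as the only ready step → 8.
2 needed 4, 8 and 9, now all done → 2.

1 4 5 7 6 9 10 11 3 8 2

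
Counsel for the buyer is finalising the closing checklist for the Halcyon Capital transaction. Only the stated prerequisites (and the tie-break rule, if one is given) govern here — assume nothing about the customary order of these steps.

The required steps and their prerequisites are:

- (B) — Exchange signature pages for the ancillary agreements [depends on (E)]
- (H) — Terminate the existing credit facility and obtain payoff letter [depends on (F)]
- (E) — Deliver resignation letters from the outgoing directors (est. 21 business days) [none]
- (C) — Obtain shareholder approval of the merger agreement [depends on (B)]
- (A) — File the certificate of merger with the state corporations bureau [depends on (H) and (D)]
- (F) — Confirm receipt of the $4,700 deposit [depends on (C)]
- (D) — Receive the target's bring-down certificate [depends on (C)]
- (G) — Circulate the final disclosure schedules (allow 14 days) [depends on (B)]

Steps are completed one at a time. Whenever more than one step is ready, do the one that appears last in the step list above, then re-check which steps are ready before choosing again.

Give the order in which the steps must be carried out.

(E), (B), (G), (C), (D), (F), (H), (A)

Only (E) has no prerequisites, so it is first.
(B) needed (E), now all done → (B).
Ready: (G) and (C). (G) is listed later → (G).
(C) needed (B), now all done → (C).
Now (D) and (F) have their prerequisites met. (D) is listed later, so (D) next.
That leaves (F) as the only ready step → (F).
(H) is the only step now ready → (H).
(A) needed (D) and (H), now all done → (A).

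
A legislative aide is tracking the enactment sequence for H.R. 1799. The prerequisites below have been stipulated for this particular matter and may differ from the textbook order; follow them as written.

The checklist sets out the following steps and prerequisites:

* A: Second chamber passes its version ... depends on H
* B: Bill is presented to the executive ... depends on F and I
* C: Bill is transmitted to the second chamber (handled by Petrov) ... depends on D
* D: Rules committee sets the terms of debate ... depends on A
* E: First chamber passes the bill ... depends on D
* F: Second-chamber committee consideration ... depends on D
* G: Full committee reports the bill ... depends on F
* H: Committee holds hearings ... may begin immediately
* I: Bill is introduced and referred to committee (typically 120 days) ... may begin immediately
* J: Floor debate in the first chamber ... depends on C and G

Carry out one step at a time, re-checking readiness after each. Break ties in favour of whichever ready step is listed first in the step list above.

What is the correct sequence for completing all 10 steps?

H and I have no prerequisites; H is listed earlier, so H is first.
Ready: A and I. A is listed earlier → A.
D and I are both available; D is listed earlier → D.
Now C, E, F and I have their prerequisites met. C is listed earlier, so C next.
Ready: E, F and I. E is listed earlier → E.
Ready: F and I. F is listed earlier → F.
Ready: G and I. G is listed earlier → G.
Ready: I and J. I is listed earlier → I.
Ready: B and J. B is listed earlier → B.
J needed C and G, now all done → J.

H A D C E F G I B J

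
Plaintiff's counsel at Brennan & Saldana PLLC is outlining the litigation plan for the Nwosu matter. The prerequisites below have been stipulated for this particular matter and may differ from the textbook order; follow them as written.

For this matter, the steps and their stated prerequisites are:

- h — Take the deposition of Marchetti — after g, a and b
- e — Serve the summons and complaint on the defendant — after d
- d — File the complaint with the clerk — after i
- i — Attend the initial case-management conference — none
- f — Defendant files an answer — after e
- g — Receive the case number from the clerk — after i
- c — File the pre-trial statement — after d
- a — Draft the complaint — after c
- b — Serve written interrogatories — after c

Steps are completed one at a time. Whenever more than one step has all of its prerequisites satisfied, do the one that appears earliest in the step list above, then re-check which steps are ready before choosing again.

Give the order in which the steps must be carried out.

i has no prerequisites → i first.
Ready: d and g. d is listed earlier → d.
e, g and c are all available; e is listed earlier → e.
f now also ready, so the ready set is {f, g, c}; f is listed earlier → f.
Now g and c have their prerequisites met. g is listed earlier, so g next.
c needed d, now all done → c.
a and b are both available; a is listed earlier → a.
Next only b has its prerequisites met → b.
h is the only step now ready → h.

i, d, e, f, g, c, a, b, h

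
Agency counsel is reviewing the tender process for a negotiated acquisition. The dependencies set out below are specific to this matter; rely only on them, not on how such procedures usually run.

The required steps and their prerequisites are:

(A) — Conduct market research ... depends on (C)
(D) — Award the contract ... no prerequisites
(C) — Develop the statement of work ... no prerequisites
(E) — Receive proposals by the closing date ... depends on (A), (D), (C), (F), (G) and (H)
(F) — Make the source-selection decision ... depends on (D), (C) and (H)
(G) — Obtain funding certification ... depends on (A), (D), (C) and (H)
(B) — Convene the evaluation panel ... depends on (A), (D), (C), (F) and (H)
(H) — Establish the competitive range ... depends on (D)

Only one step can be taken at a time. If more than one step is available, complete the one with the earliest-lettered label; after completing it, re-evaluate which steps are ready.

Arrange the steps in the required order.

(C) and (D) have no prerequisites; (C) has the earlier label, so (C) is first.
Now (A) and (D) have their prerequisites met. (A) has the earlier label, so (A) next.
Next only (D) has its prerequisites met → (D).
Next only (H) has its prerequisites met → (H).
Ready: (F) and (G). (F) has the earlier label → (F).
Now (B) and (G) have their prerequisites met. (B) has the earlier label, so (B) next.
(G) needed (A), (C), (D) and (H), now all done → (G).
(E) is the only step now ready → (E).

(C) (A) (D) (H) (F) (B) (G) (E)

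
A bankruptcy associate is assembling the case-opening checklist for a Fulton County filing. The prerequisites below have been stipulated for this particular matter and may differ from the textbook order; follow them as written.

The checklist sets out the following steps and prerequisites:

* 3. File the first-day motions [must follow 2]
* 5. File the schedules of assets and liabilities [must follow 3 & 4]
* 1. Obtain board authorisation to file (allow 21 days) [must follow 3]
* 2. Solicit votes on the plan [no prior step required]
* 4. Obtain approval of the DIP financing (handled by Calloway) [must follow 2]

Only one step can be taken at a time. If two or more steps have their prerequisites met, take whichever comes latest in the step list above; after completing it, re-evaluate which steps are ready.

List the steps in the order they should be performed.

Only 2 has no prerequisites, so it is first.
Now 4 and 3 have their prerequisites met. 4 is listed later, so 4 next.
3 needed 2, now all done → 3.
Now 1 and 5 have their prerequisites met. 1 is listed later, so 1 next.
Next only 5 has its prerequisites met → 5.

2, 4, 3, 1, 5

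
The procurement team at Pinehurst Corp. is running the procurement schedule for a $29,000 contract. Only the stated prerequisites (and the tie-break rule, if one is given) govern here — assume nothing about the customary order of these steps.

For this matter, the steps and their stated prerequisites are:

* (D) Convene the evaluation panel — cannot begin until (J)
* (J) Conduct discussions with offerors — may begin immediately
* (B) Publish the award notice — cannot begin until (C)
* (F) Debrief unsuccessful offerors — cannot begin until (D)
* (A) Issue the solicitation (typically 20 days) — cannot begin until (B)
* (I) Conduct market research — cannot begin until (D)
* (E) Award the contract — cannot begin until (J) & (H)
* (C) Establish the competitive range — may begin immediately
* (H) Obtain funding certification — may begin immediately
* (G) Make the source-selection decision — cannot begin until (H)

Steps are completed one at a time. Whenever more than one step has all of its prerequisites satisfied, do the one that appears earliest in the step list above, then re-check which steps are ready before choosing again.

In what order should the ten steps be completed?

(J) → (D) → (F) → (I) → (C) → (B) → (A) → (H) → (E) → (G)

Nothing is required for (J), (C) and (H). (J) is listed earlier → (J) first.
Ready: (D), (C) and (H). (D) is listed earlier → (D).
(F) and (I) now also ready, so the ready set is {(F), (I), (C), (H)}; (F) is listed earlier → (F).
Ready: (I), (C) and (H). (I) is listed earlier → (I).
Ready: (C) and (H). (C) is listed earlier → (C).
Now (B) and (H) have their prerequisites met. (B) is listed earlier, so (B) next.
(A) and (H) are both available; (A) is listed earlier → (A).
(H) is the only step now ready → (H).
Ready: (E) and (G). (E) is listed earlier → (E).
(G) is the only step now ready → (G).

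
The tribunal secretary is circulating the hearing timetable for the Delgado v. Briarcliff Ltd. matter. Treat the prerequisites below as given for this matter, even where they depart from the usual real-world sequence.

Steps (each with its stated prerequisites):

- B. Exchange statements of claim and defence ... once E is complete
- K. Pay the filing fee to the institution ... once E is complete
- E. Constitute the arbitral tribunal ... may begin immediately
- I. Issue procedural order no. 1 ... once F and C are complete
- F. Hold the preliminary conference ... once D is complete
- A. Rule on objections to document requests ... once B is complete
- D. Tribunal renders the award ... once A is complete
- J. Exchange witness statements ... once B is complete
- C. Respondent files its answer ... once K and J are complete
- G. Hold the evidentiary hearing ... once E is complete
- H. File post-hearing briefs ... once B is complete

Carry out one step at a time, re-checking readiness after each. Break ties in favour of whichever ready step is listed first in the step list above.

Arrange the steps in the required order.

E, B, K, A, D, F, J, C, I, G, H

Only E has no prerequisites, so it is first.
B, K and G are all available; B is listed earlier → B.
A, J and H now also ready, so the ready set is {K, A, J, G, H}; K is listed earlier → K.
Now A, J, G and H have their prerequisites met. A is listed earlier, so A next.
Ready: D, J, G and H. D is listed earlier → D.
F now also ready, so the ready set is {F, J, G, H}; F is listed earlier → F.
Ready: J, G and H. J is listed earlier → J.
C now also ready, so the ready set is {C, G, H}; C is listed earlier → C.
I now also ready, so the ready set is {I, G, H}; I is listed earlier → I.
Now G and H have their prerequisites met. G is listed earlier, so G next.
Next only H has its prerequisites met → H.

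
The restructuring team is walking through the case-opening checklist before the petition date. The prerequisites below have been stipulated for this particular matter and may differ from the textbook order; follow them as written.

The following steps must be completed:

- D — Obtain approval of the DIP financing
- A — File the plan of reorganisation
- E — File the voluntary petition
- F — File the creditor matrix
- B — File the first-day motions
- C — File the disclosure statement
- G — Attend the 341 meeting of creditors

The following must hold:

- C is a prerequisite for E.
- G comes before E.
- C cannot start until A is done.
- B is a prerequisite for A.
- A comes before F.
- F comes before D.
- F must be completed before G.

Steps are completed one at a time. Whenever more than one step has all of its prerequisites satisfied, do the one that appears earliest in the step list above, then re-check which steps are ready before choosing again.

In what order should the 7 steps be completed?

Only B has no prerequisites, so it is first.
A is the only step now ready → A.
Ready: F and C. F is listed earlier → F.
Now D, C and G have their prerequisites met. D is listed earlier, so D next.
C and G are both available; C is listed earlier → C.
Next only G has its prerequisites met → G.
Next only E has its prerequisites met → E.

B, A, F, D, C, G, E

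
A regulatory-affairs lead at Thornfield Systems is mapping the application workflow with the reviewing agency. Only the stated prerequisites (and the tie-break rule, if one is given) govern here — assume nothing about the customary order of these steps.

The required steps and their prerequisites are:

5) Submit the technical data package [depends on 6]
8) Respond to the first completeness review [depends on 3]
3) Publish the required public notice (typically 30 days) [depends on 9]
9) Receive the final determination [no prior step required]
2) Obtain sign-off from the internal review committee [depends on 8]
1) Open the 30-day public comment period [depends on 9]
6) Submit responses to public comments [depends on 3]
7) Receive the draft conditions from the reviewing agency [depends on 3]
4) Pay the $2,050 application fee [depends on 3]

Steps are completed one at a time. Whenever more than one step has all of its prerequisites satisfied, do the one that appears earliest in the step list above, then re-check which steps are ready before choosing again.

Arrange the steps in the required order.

Only 9 has no prerequisites, so it is first.
Now 3 and 1 have their prerequisites met. 3 is listed earlier, so 3 next.
Ready: 8, 1, 6, 7 and 4. 8 is listed earlier → 8.
Ready: 2, 1, 6, 7 and 4. 2 is listed earlier → 2.
1, 6, 7 and 4 are all available; 1 is listed earlier → 1.
Ready: 6, 7 and 4. 6 is listed earlier → 6.
Now 5, 7 and 4 have their prerequisites met. 5 is listed earlier, so 5 next.
7 and 4 are both available; 7 is listed earlier → 7.
4 needed 3, now all done → 4.

9, 3, 8, 2, 1, 6, 5, 7, 4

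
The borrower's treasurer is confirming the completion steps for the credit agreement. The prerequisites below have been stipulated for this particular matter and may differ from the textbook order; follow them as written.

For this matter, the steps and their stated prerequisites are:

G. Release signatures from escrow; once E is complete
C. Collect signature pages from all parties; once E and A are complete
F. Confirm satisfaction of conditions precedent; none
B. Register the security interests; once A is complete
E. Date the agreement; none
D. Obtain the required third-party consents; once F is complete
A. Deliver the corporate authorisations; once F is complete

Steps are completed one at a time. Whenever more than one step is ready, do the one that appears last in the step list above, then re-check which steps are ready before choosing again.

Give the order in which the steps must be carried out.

E → F → A → D → B → C → G

E and F have no prerequisites; E is listed later, so E is first.
G now also ready, so the ready set is {F, G}; F is listed later → F.
A and D now also ready, so the ready set is {A, D, G}; A is listed later → A.
B and C now also ready, so the ready set is {D, B, C, G}; D is listed later → D.
B, C and G are all available; B is listed later → B.
Ready: C and G. C is listed later → C.
G needed E, now all done → G.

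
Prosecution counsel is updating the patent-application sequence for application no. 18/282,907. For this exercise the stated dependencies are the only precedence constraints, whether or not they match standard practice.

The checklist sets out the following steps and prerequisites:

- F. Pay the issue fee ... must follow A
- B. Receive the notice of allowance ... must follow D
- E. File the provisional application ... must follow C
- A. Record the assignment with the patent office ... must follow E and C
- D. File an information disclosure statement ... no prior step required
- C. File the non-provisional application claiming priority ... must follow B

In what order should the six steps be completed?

D B C E A F

D has no prerequisites → D first.
B needed D, now all done → B.
C is the only step now ready → C.
Next only E has its prerequisites met → E.
A needed E and C, now all done → A.
That leaves F as the only ready step → F.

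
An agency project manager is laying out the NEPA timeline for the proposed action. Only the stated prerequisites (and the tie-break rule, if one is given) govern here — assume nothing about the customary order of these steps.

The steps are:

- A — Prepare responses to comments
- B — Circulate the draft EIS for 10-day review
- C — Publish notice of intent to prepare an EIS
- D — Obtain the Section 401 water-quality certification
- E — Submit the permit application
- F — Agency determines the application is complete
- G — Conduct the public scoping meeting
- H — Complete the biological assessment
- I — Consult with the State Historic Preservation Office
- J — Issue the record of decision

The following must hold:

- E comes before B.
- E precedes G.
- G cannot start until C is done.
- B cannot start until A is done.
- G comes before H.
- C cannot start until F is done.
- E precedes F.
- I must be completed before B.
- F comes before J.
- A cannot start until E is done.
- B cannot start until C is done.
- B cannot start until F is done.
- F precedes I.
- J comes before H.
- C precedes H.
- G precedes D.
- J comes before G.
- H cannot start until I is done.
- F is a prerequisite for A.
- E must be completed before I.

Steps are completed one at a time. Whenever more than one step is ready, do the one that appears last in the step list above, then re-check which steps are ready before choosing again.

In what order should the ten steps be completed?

E, F, J, I, C, G, H, D, A, B

E is the only step with nothing outstanding, so it goes first.
F needed E, now all done → F.
Now J, I, C and A have their prerequisites met. J is listed later, so J next.
Ready: I, C and A. I is listed later → I.
Now C and A have their prerequisites met. C is listed later, so C next.
G now also ready, so the ready set is {G, A}; G is listed later → G.
Ready: H, D and A. H is listed later → H.
Ready: D and A. D is listed later → D.
A needed F and E, now all done → A.
B needed I, F, E, C and A, now all done → B.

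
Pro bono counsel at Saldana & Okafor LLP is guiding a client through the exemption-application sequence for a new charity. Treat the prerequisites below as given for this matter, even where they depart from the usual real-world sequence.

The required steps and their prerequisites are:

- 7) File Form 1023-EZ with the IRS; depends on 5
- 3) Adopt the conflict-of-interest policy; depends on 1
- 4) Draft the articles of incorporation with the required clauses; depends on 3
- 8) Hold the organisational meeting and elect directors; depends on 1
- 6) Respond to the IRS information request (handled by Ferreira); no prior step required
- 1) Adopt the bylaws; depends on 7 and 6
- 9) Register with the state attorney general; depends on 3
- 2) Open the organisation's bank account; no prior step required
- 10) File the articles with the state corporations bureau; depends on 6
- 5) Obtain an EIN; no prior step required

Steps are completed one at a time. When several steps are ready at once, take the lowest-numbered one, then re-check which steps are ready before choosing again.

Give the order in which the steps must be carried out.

2 → 5 → 6 → 7 → 1 → 3 → 4 → 8 → 9 → 10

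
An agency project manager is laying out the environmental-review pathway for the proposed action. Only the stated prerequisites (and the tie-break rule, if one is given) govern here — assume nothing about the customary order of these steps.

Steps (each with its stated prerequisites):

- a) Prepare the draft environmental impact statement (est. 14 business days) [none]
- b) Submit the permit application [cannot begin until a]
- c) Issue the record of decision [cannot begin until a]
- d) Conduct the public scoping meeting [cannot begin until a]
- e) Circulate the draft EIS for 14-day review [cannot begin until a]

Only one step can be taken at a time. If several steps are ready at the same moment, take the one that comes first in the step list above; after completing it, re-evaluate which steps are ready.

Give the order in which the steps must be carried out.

a, b, c, d, e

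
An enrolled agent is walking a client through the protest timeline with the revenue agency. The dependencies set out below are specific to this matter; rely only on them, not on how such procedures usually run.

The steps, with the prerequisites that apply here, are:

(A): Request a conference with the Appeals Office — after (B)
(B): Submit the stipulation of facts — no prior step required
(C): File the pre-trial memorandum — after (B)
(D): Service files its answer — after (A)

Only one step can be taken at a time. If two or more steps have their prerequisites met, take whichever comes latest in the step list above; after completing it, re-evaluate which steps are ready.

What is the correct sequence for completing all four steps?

(B), (C), (A), (D)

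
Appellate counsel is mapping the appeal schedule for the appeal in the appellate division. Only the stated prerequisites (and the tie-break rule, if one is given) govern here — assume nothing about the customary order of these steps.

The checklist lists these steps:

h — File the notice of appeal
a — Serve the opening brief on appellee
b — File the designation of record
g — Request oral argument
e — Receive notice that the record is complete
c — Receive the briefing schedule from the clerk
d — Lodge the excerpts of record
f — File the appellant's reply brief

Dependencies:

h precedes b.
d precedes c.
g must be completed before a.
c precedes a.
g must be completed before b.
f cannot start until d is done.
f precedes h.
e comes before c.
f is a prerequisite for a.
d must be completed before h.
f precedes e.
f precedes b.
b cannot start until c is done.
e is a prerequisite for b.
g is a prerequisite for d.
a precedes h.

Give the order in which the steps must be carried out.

Only g has no prerequisites, so it is first.
d needed g, now all done → d.
Next only f has its prerequisites met → f.
That leaves e as the only ready step → e.
c needed e and d, now all done → c.
a needed g, c and f, now all done → a.
h needed a, d and f, now all done → h.
Next only b has its prerequisites met → b.

g, d, f, e, c, a, h, b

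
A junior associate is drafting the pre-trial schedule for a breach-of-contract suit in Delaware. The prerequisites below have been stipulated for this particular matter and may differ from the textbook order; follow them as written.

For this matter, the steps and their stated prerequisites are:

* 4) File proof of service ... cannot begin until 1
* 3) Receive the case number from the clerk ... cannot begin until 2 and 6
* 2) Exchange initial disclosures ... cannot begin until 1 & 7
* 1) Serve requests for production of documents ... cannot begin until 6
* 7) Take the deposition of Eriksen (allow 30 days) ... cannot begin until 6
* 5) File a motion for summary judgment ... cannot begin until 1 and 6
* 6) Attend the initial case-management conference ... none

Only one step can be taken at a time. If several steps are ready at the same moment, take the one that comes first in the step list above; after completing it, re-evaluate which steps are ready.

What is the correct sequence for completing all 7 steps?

6 1 4 7 2 3 5

6 is the only step with nothing outstanding, so it goes first.
Ready: 1 and 7. 1 is listed earlier → 1.
4 and 5 now also ready, so the ready set is {4, 7, 5}; 4 is listed earlier → 4.
7 and 5 are both available; 7 is listed earlier → 7.
2 and 5 are both available; 2 is listed earlier → 2.
3 now also ready, so the ready set is {3, 5}; 3 is listed earlier → 3.
Next only 5 has its prerequisites met → 5.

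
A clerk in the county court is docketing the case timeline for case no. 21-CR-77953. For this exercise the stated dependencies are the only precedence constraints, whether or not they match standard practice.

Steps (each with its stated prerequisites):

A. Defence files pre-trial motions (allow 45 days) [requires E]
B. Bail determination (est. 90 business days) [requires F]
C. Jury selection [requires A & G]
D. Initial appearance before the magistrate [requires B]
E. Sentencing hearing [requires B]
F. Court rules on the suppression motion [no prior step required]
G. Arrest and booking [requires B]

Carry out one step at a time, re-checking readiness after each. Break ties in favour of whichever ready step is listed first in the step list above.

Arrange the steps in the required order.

F, B, D, E, A, G, C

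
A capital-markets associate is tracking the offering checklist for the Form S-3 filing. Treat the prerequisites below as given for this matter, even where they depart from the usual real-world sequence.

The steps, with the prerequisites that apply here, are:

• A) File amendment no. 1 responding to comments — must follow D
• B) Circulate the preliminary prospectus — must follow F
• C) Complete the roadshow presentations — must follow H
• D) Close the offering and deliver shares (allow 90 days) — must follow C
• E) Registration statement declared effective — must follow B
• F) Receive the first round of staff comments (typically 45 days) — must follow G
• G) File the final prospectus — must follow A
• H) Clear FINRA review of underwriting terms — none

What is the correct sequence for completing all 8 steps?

H → C → D → A → G → F → B → E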